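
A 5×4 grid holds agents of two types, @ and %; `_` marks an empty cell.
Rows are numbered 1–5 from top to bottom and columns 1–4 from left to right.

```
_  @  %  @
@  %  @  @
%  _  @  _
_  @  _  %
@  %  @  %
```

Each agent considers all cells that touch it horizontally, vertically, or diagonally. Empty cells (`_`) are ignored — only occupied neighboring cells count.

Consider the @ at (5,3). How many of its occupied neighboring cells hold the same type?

Occupied neighbors of (5,3): (4,2)=@, (4,4)=%, (5,2)=%, (5,4)=%.
Same type (@): 1 of 4.

1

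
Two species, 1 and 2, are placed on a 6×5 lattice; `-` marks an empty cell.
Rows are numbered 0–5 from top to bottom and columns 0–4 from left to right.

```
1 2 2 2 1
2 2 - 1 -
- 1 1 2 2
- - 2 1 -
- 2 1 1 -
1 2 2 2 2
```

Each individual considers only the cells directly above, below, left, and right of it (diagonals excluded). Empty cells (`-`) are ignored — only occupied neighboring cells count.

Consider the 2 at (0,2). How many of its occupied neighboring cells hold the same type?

2

Occupied neighbors of (0,2): (0,1)=2, (0,3)=2.
Same type (2): 2 of 2.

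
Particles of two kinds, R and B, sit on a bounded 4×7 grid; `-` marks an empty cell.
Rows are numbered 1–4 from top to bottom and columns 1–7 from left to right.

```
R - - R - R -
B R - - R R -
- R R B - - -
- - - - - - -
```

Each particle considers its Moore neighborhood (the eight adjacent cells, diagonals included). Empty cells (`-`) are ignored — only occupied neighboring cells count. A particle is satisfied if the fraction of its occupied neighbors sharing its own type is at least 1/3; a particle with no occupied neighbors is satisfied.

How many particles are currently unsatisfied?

2

(1,1)R 1/2 ✓
(1,4)R 1/1 ✓
(1,6)R 2/2 ✓
(2,1)B 0/3 ✗
(2,2)R 3/4 ✓
(2,5)R 3/4 ✓
(2,6)R 2/2 ✓
(3,2)R 2/3 ✓
(3,3)R 2/3 ✓
(3,4)B 0/2 ✗
Unsatisfied: (2,1), (3,4) — 2 in total.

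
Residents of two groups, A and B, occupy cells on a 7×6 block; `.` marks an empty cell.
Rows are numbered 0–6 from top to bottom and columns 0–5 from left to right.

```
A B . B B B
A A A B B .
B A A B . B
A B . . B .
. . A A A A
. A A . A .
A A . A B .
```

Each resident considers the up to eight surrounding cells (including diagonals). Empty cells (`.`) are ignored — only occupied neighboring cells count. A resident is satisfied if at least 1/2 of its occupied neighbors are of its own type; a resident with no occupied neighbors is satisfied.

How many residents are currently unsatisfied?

7

Row 0: (0,0)A 2/3 ✓ · (0,1)B 0/4 ✗ · (0,3)B 3/4 ✓ · (0,4)B 4/4 ✓ · (0,5)B 2/2 ✓
Row 1: (1,0)A 3/5 ✓ · (1,1)A 5/7 ✓ · (1,2)A 3/7 ✗ · (1,3)B 4/6 ✓ · (1,4)B 6/6 ✓
Row 2: (2,0)B 1/5 ✗ · (2,1)A 5/7 ✓ · (2,2)A 3/6 ✓ · (2,3)B 3/5 ✓ · (2,5)B 2/2 ✓
Row 3: (3,0)A 1/3 ✗ · (3,1)B 1/5 ✗ · (3,4)B 2/5 ✗
Row 4: (4,2)A 3/4 ✓ · (4,3)A 4/5 ✓ · (4,4)A 3/4 ✓ · (4,5)A 2/3 ✓
Row 5: (5,1)A 4/4 ✓ · (5,2)A 5/5 ✓ · (5,4)A 4/5 ✓
Row 6: (6,0)A 2/2 ✓ · (6,1)A 3/3 ✓ · (6,3)A 2/3 ✓ · (6,4)B 0/2 ✗
Unsatisfied: (0,1), (1,2), (2,0), (3,0), (3,1), (3,4), (6,4) — 7 in total.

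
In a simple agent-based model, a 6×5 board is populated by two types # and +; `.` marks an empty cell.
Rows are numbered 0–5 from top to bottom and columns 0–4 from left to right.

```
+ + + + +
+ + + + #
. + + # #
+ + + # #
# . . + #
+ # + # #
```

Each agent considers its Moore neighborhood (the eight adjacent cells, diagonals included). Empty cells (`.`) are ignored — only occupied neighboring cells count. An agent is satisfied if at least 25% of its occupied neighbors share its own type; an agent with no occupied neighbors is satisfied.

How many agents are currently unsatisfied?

1

(0,0)+ 3/3 ok
(0,1)+ 5/5 ok
(0,2)+ 5/5 ok
(0,3)+ 4/5 ok
(0,4)+ 2/3 ok
(1,0)+ 4/4 ok
(1,1)+ 7/7 ok
(1,2)+ 7/8 ok
(1,3)+ 5/8 ok
(1,4)# 2/5 ok
(2,1)+ 7/7 ok
(2,2)+ 6/8 ok
(2,3)# 4/8 ok
(2,4)# 4/5 ok
(3,0)+ 2/3 ok
(3,1)+ 4/5 ok
(3,2)+ 4/6 ok
(3,3)# 4/7 ok
(3,4)# 4/5 ok
(4,0)# 1/4 ok
(4,3)+ 2/7 ok
(4,4)# 4/5 ok
(5,0)+ 0/2 unhappy
(5,1)# 1/3 ok
(5,2)+ 1/3 ok
(5,3)# 2/4 ok
(5,4)# 2/3 ok
Unsatisfied: (5,0) — 1 in total.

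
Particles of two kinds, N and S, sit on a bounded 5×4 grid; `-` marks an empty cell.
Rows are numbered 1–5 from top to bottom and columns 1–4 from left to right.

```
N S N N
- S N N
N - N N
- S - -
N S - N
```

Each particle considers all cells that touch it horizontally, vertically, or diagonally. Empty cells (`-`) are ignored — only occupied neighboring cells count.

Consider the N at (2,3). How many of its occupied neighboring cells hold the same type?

5

Occupied neighbors of (2,3): (1,2)=S, (1,3)=N, (1,4)=N, (2,2)=S, (2,4)=N, (3,3)=N, (3,4)=N.
Same type (N): 5 of 7.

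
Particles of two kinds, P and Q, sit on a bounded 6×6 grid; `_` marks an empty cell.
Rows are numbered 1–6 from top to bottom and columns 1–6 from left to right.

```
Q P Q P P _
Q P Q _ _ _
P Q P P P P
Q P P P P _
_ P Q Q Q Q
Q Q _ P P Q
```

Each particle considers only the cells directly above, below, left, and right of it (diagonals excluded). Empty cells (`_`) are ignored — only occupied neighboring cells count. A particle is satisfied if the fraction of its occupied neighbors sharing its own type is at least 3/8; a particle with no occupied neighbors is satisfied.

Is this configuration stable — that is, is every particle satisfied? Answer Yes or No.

(1,1)Q 1/2 ✓
(1,2)P 1/3 ✗
(1,3)Q 1/3 ✗
(1,4)P 1/2 ✓
(1,5)P 1/1 ✓
(2,1)Q 1/3 ✗
(2,2)P 1/4 ✗
(2,3)Q 1/3 ✗
(3,1)P 0/3 ✗
(3,2)Q 0/4 ✗
(3,3)P 2/4 ✓
(3,4)P 3/3 ✓
(3,5)P 3/3 ✓
(3,6)P 1/1 ✓
(4,1)Q 0/2 ✗
(4,2)P 2/4 ✓
(4,3)P 3/4 ✓
(4,4)P 3/4 ✓
(4,5)P 2/3 ✓
(5,2)P 1/3 ✗
(5,3)Q 1/3 ✗
(5,4)Q 2/4 ✓
(5,5)Q 2/4 ✓
(5,6)Q 2/2 ✓
(6,1)Q 1/1 ✓
(6,2)Q 1/2 ✓
(6,4)P 1/2 ✓
(6,5)P 1/3 ✗
(6,6)Q 1/2 ✓
For instance (1,2) has only 1/3 same-type neighbors, below 3/8.

No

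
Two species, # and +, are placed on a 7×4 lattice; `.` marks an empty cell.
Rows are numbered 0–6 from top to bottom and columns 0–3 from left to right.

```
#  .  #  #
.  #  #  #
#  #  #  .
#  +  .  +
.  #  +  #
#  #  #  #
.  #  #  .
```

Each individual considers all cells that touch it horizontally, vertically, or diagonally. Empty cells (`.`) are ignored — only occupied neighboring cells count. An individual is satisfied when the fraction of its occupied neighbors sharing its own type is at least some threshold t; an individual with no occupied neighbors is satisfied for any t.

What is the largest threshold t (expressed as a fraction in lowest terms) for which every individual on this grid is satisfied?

1/6

(0,0)# 1/1
(0,2)# 4/4
(0,3)# 3/3
(1,1)# 6/6
(1,2)# 6/6
(1,3)# 4/4
(2,0)# 3/4
(2,1)# 5/6
(2,2)# 4/6
(3,0)# 3/4
(3,1)+ 1/6
(3,3)+ 1/3
(4,1)# 4/6
(4,2)+ 2/7
(4,3)# 2/4
(5,0)# 3/3
(5,1)# 5/6
(5,2)# 6/7
(5,3)# 3/4
(6,1)# 4/4
(6,2)# 4/4
The smallest same-type fraction is 1/6 at (3,1), which reduces to 1/6. Any threshold above that leaves this individual unsatisfied.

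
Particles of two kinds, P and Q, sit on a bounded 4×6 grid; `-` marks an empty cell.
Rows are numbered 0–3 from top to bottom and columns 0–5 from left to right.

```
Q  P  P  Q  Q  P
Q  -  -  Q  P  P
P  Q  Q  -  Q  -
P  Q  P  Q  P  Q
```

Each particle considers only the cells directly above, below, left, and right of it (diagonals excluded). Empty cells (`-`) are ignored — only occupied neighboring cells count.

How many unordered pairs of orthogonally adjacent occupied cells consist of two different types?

Scan each occupied cell's neighbors to the right and below so each pair is counted once.
From row 0: 4 unlike of 9 pairs (running 4/9).
From row 1: 3 unlike of 4 pairs (running 7/13).
From row 2: 3 unlike of 6 pairs (running 10/19).
From row 3: 5 unlike of 5 pairs (running 15/24).
Total adjacent occupied pairs: 24; unlike-type pairs: 15.

15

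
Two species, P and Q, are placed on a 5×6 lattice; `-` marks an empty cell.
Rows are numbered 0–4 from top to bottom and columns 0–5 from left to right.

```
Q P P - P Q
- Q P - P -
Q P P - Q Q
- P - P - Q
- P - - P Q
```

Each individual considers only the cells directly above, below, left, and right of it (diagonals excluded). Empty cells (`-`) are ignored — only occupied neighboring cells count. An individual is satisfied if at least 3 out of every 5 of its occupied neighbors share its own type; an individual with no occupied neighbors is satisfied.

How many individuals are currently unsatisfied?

11

Row 0: (0,0)Q 0/1 not · (0,1)P 1/3 not · (0,2)P 2/2 satisfied · (0,4)P 1/2 not · (0,5)Q 0/1 not
Row 1: (1,1)Q 0/3 not · (1,2)P 2/3 satisfied · (1,4)P 1/2 not
Row 2: (2,0)Q 0/1 not · (2,1)P 2/4 not · (2,2)P 2/2 satisfied · (2,4)Q 1/2 not · (2,5)Q 2/2 satisfied
Row 3: (3,1)P 2/2 satisfied · (3,3)P 0/0 satisfied · (3,5)Q 2/2 satisfied
Row 4: (4,1)P 1/1 satisfied · (4,4)P 0/1 not · (4,5)Q 1/2 not
Unsatisfied: (0,0), (0,1), (0,4), (0,5), (1,1), (1,4), (2,0), (2,1), (2,4), (4,4), (4,5) — 11 in total.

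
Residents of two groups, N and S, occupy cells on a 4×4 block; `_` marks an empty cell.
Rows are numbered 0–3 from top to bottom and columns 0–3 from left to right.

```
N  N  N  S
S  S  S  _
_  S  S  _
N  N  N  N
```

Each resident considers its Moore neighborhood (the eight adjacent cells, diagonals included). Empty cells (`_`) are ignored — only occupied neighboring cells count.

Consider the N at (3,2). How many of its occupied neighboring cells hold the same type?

Occupied neighbors of (3,2): (2,1)=S, (2,2)=S, (3,1)=N, (3,3)=N.
Same type (N): 2 of 4.

2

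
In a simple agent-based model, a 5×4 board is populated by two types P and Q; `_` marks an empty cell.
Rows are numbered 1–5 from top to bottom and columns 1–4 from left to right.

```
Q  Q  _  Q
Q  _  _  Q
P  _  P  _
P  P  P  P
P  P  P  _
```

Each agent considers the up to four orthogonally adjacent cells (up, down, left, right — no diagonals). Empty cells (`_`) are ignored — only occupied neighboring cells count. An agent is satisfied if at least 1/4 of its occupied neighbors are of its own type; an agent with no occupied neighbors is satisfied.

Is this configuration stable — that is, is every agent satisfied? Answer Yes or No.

(1,1)Q 2/2 ok
(1,2)Q 1/1 ok
(1,4)Q 1/1 ok
(2,1)Q 1/2 ok
(2,4)Q 1/1 ok
(3,1)P 1/2 ok
(3,3)P 1/1 ok
(4,1)P 3/3 ok
(4,2)P 3/3 ok
(4,3)P 4/4 ok
(4,4)P 1/1 ok
(5,1)P 2/2 ok
(5,2)P 3/3 ok
(5,3)P 2/2 ok
All meet the threshold, so the configuration is stable.

Yes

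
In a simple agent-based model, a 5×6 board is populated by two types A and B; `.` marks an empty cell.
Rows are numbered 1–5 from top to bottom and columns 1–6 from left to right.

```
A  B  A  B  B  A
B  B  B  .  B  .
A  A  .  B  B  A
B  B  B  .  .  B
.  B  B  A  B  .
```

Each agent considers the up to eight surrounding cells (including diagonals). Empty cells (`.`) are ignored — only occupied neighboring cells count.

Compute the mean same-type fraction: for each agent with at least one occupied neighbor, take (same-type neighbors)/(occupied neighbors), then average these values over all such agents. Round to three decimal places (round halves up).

0.479

(1,1)A 0/3
(1,2)B 3/5
(1,3)A 0/4
(1,4)B 3/4
(1,5)B 2/3
(1,6)A 0/2
(2,1)B 2/5
(2,2)B 3/7
(2,3)B 4/6
(2,5)B 4/6
(3,1)A 1/5
(3,2)A 1/7
(3,4)B 4/4
(3,5)B 3/4
(3,6)A 0/3
(4,1)B 2/4
(4,2)B 4/6
(4,3)B 4/6
(4,6)B 2/3
(5,2)B 4/4
(5,3)B 3/4
(5,4)A 0/3
(5,5)B 1/2
Sum over 23 agents: 0/3 + 3/5 + 0/4 + 3/4 + 2/3 + 0/2 + 2/5 + 3/7 + 4/6 + 4/6 + 1/5 + 1/7 + 4/4 + 3/4 + 0/3 + 2/4 + 4/6 + 4/6 + 2/3 + 4/4 + 3/4 + 0/3 + 1/2 = 1543/140; mean = 1543/140 ÷ 23 = 1543/3220 = 0.479192… → 0.479.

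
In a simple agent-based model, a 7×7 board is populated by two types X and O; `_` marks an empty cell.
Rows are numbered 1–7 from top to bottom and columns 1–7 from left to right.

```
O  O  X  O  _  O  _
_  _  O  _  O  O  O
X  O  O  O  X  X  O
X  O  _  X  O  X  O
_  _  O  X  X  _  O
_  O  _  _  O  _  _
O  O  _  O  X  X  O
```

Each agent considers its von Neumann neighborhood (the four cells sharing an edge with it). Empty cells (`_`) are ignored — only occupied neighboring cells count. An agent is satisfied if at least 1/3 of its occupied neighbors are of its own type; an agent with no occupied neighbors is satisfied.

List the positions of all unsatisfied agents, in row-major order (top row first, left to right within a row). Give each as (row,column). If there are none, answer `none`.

Row 1: (1,1)O 1/1 satisfied · (1,2)O 1/2 satisfied · (1,3)X 0/3 not · (1,4)O 0/1 not · (1,6)O 1/1 satisfied
Row 2: (2,3)O 1/2 satisfied · (2,5)O 1/2 satisfied · (2,6)O 3/4 satisfied · (2,7)O 2/2 satisfied
Row 3: (3,1)X 1/2 satisfied · (3,2)O 2/3 satisfied · (3,3)O 3/3 satisfied · (3,4)O 1/3 satisfied · (3,5)X 1/4 not · (3,6)X 2/4 satisfied · (3,7)O 2/3 satisfied
Row 4: (4,1)X 1/2 satisfied · (4,2)O 1/2 satisfied · (4,4)X 1/3 satisfied · (4,5)O 0/4 not · (4,6)X 1/3 satisfied · (4,7)O 2/3 satisfied
Row 5: (5,3)O 0/1 not · (5,4)X 2/3 satisfied · (5,5)X 1/3 satisfied · (5,7)O 1/1 satisfied
Row 6: (6,2)O 1/1 satisfied · (6,5)O 0/2 not
Row 7: (7,1)O 1/1 satisfied · (7,2)O 2/2 satisfied · (7,4)O 0/1 not · (7,5)X 1/3 satisfied · (7,6)X 1/2 satisfied · (7,7)O 0/1 not

(1,3), (1,4), (3,5), (4,5), (5,3), (6,5), (7,4), (7,7)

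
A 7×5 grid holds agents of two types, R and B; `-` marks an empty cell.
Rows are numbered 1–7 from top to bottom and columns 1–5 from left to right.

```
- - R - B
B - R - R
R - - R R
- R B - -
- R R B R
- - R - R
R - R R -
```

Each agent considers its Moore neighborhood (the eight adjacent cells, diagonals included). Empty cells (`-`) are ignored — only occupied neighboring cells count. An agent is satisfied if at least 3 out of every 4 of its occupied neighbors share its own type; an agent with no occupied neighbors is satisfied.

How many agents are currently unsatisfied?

9

(1,3)R 1/1 ok
(1,5)B 0/1 unhappy
(2,1)B 0/1 unhappy
(2,3)R 2/2 ok
(2,5)R 2/3 unhappy
(3,1)R 1/2 unhappy
(3,4)R 3/4 ok
(3,5)R 2/2 ok
(4,2)R 3/4 ok
(4,3)B 1/5 unhappy
(5,2)R 3/4 ok
(5,3)R 3/5 unhappy
(5,4)B 1/5 unhappy
(5,5)R 1/2 unhappy
(6,3)R 4/5 ok
(6,5)R 2/3 unhappy
(7,1)R 0/0 ok
(7,3)R 2/2 ok
(7,4)R 3/3 ok
Unsatisfied: (1,5), (2,1), (2,5), (3,1), (4,3), (5,3), (5,4), (5,5), (6,5) — 9 in total.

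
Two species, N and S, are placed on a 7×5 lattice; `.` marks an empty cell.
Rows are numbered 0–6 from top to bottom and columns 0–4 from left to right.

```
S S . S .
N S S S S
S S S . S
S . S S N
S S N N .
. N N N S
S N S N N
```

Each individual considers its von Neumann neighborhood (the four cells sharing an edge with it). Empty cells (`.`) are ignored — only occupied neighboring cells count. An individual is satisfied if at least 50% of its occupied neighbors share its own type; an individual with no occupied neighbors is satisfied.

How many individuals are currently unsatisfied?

(0,0)S 1/2 satisfied
(0,1)S 2/2 satisfied
(0,3)S 1/1 satisfied
(1,0)N 0/3 not
(1,1)S 3/4 satisfied
(1,2)S 3/3 satisfied
(1,3)S 3/3 satisfied
(1,4)S 2/2 satisfied
(2,0)S 2/3 satisfied
(2,1)S 3/3 satisfied
(2,2)S 3/3 satisfied
(2,4)S 1/2 satisfied
(3,0)S 2/2 satisfied
(3,2)S 2/3 satisfied
(3,3)S 1/3 not
(3,4)N 0/2 not
(4,0)S 2/2 satisfied
(4,1)S 1/3 not
(4,2)N 2/4 satisfied
(4,3)N 2/3 satisfied
(5,1)N 2/3 satisfied
(5,2)N 3/4 satisfied
(5,3)N 3/4 satisfied
(5,4)S 0/2 not
(6,0)S 0/1 not
(6,1)N 1/3 not
(6,2)S 0/3 not
(6,3)N 2/3 satisfied
(6,4)N 1/2 satisfied
Unsatisfied: (1,0), (3,3), (3,4), (4,1), (5,4), (6,0), (6,1), (6,2) — 8 in total.

8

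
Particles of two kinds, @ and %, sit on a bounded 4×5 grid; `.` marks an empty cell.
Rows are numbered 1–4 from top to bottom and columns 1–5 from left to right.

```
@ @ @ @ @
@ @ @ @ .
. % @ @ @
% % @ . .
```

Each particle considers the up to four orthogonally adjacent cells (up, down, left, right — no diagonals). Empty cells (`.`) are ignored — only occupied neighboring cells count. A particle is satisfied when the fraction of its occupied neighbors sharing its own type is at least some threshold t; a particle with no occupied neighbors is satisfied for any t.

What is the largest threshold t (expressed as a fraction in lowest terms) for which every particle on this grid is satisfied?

(1,1)@ 2/2
(1,2)@ 3/3
(1,3)@ 3/3
(1,4)@ 3/3
(1,5)@ 1/1
(2,1)@ 2/2
(2,2)@ 3/4
(2,3)@ 4/4
(2,4)@ 3/3
(3,2)% 1/3
(3,3)@ 3/4
(3,4)@ 3/3
(3,5)@ 1/1
(4,1)% 1/1
(4,2)% 2/3
(4,3)@ 1/2
The smallest same-type fraction is 1/3 at (3,2), which reduces to 1/3. Any threshold above that leaves this particle unsatisfied.

1/3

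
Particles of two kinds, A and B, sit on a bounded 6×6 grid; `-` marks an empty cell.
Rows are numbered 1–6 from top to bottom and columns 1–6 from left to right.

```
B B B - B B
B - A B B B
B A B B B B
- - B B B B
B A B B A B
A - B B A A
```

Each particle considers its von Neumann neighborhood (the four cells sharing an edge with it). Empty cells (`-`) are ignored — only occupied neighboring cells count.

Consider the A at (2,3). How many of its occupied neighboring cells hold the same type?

Occupied neighbors of (2,3): (1,3)=B, (3,3)=B, (2,4)=B.
Same type (A): 0 of 3.

0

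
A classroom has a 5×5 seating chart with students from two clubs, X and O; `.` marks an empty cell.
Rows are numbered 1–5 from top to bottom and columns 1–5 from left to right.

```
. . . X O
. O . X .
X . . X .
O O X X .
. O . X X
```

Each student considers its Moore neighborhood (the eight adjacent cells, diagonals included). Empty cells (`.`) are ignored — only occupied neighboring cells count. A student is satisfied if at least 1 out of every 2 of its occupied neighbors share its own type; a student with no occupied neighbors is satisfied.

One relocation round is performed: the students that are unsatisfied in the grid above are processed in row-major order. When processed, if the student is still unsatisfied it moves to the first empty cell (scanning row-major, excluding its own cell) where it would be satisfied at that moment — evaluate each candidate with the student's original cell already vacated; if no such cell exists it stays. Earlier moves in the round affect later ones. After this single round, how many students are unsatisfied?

Initially unsatisfied (in order): (1,5), (2,2), (3,1).
  (1,5) → (1,1).
  (2,2): now satisfied by earlier moves; stays.
  (3,1) → (1,3).
Resulting grid:
O . X X .
. O . X .
. . . X .
O O X X .
. O . X X
All satisfied now.

0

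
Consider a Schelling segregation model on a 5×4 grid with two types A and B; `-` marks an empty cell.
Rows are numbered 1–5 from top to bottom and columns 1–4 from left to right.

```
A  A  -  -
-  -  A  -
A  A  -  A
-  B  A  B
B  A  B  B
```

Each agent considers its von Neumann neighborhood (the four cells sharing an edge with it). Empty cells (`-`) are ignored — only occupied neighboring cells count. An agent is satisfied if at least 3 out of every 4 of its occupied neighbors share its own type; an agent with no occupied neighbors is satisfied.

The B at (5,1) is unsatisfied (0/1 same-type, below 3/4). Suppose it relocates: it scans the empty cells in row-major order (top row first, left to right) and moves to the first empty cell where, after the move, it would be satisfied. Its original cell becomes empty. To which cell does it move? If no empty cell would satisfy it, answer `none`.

Vacating (5,1). Empty cells in order:
  (1,3): 0/2 same-type → still unsatisfied.
  (1,4): 0/0 same-type → satisfied — stop here.

(1,4)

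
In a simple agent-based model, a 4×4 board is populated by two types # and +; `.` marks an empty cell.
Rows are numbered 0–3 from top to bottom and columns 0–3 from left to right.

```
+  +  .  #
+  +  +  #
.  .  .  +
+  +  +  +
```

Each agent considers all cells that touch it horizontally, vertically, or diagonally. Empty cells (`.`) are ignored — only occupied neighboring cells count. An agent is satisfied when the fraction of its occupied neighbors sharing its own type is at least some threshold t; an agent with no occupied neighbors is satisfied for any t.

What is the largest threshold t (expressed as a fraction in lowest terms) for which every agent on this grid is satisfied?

1/3

(0,0)+ 3/3
(0,1)+ 4/4
(0,3)# 1/2
(1,0)+ 3/3
(1,1)+ 4/4
(1,2)+ 3/5
(1,3)# 1/3
(2,3)+ 3/4
(3,0)+ 1/1
(3,1)+ 2/2
(3,2)+ 3/3
(3,3)+ 2/2
The smallest same-type fraction is 1/3 at (1,3), which reduces to 1/3. Any threshold above that leaves this agent unsatisfied.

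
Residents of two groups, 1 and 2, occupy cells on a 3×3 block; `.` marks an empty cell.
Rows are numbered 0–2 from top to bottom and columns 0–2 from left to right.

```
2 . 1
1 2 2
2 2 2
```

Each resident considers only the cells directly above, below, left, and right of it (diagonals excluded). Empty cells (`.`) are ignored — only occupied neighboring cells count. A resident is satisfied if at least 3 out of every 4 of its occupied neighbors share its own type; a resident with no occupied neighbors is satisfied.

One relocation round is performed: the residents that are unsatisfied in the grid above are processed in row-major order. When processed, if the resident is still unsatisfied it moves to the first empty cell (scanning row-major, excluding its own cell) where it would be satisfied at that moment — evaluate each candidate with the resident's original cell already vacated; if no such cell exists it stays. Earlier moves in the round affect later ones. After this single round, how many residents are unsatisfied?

Initially unsatisfied (in order): (0,0), (0,2), (1,0), (1,1), (1,2), (2,0).
  (0,0): no empty cell satisfies it; stays.
  (0,2): no empty cell satisfies it; stays.
  (1,0): no empty cell satisfies it; stays.
  (1,1): no empty cell satisfies it; stays.
  (1,2): no empty cell satisfies it; stays.
  (2,0): no empty cell satisfies it; stays.
Resulting grid:
2 . 1
1 2 2
2 2 2
Unsatisfied now: (0,0), (0,2), (1,0), (1,1), (1,2), (2,0).

6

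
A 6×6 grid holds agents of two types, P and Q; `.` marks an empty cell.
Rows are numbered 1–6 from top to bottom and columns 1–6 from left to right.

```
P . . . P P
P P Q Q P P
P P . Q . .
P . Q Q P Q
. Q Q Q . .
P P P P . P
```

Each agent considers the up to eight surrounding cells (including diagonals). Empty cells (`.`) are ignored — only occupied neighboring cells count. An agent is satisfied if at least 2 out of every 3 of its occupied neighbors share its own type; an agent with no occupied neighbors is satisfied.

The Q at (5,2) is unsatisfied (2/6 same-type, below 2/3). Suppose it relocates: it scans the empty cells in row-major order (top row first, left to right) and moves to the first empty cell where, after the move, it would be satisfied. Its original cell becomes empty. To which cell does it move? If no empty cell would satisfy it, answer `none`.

Vacating (5,2). Empty cells in order:
  (1,2): 1/4 same-type → still unsatisfied.
  (1,3): 2/3 same-type → satisfied — stop here.

(1,3)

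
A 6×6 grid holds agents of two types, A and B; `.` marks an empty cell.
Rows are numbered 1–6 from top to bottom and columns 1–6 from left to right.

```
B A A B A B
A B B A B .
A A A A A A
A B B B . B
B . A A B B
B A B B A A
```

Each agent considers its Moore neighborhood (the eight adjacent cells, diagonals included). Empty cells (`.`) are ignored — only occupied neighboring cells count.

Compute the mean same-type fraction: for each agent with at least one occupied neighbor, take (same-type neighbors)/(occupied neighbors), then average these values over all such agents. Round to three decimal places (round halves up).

0.399

(1,1)B 1/3
(1,2)A 2/5
(1,3)A 2/5
(1,4)B 2/5
(1,5)A 1/4
(1,6)B 1/2
(2,1)A 3/5
(2,2)B 2/8
(2,3)B 2/8
(2,4)A 5/8
(2,5)B 2/7
(3,1)A 3/5
(3,2)A 4/8
(3,3)A 3/8
(3,4)A 3/7
(3,5)A 3/6
(3,6)A 1/3
(4,1)A 2/4
(4,2)B 2/7
(4,3)B 2/7
(4,4)B 2/7
(4,6)B 2/4
(5,1)B 2/4
(5,3)A 2/7
(5,4)A 2/7
(5,5)B 4/7
(5,6)B 2/4
(6,1)B 1/2
(6,2)A 1/4
(6,3)B 1/4
(6,4)B 2/5
(6,5)A 2/5
(6,6)A 1/3
Sum over 33 agents: 1/3 + 2/5 + 2/5 + 2/5 + 1/4 + 1/2 + 3/5 + 2/8 + 2/8 + 5/8 + 2/7 + 3/5 + 4/8 + 3/8 + 3/7 + 3/6 + 1/3 + 2/4 + 2/7 + 2/7 + 2/7 + 2/4 + 2/4 + 2/7 + 2/7 + 4/7 + 2/4 + 1/2 + 1/4 + 1/4 + 2/5 + 2/5 + 1/3 = 1843/140; mean = 1843/140 ÷ 33 = 1843/4620 = 0.398917… → 0.399.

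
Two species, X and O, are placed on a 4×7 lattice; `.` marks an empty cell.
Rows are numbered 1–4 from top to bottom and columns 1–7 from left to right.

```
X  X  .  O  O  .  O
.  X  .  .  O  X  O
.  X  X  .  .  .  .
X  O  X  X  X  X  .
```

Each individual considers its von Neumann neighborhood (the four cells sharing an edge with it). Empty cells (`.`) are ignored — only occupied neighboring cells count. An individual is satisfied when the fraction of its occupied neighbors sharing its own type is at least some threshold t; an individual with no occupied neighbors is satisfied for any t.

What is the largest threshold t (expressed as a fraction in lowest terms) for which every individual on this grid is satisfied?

0/1

Row 1: (1,1)X 1/1 · (1,2)X 2/2 · (1,4)O 1/1 · (1,5)O 2/2 · (1,7)O 1/1
Row 2: (2,2)X 2/2 · (2,5)O 1/2 · (2,6)X 0/2 · (2,7)O 1/2
Row 3: (3,2)X 2/3 · (3,3)X 2/2
Row 4: (4,1)X 0/1 · (4,2)O 0/3 · (4,3)X 2/3 · (4,4)X 2/2 · (4,5)X 2/2 · (4,6)X 1/1
The smallest same-type fraction is 0/2 at (2,6), which reduces to 0/1. Any threshold above that leaves this individual unsatisfied.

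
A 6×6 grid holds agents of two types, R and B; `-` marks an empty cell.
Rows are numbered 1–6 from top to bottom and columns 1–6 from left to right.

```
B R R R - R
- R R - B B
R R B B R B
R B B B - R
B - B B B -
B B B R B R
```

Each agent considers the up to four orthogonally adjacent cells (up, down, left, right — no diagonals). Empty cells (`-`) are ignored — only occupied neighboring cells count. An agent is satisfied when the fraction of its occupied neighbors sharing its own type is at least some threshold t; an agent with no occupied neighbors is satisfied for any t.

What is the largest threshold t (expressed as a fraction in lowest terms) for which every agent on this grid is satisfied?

(1,1)B 0/1
(1,2)R 2/3
(1,3)R 3/3
(1,4)R 1/1
(1,6)R 0/1
(2,2)R 3/3
(2,3)R 2/3
(2,5)B 1/2
(2,6)B 2/3
(3,1)R 2/2
(3,2)R 2/4
(3,3)B 2/4
(3,4)B 2/3
(3,5)R 0/3
(3,6)B 1/3
(4,1)R 1/3
(4,2)B 1/3
(4,3)B 4/4
(4,4)B 3/3
(4,6)R 0/1
(5,1)B 1/2
(5,3)B 3/3
(5,4)B 3/4
(5,5)B 2/2
(6,1)B 2/2
(6,2)B 2/2
(6,3)B 2/3
(6,4)R 0/3
(6,5)B 1/3
(6,6)R 0/1
The smallest same-type fraction is 0/1 at (1,1), which reduces to 0/1. Any threshold above that leaves this agent unsatisfied.

0/1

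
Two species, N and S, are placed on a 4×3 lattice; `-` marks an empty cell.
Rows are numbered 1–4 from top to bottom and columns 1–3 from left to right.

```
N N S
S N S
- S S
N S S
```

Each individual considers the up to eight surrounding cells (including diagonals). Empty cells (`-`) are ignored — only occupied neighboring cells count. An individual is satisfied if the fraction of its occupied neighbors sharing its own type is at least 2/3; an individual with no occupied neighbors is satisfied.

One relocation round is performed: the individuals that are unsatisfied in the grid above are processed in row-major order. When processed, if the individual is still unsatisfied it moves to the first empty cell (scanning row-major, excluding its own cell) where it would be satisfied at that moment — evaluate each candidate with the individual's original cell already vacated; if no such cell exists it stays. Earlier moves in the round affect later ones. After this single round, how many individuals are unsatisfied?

6

Initially unsatisfied (in order): (1,2), (1,3), (2,1), (2,2), (2,3), (4,1).
  (1,2): no empty cell satisfies it; stays.
  (1,3): no empty cell satisfies it; stays.
  (2,1): no empty cell satisfies it; stays.
  (2,2): no empty cell satisfies it; stays.
  (2,3): no empty cell satisfies it; stays.
  (4,1): no empty cell satisfies it; stays.
Resulting grid:
N N S
S N S
- S S
N S S
Unsatisfied now: (1,2), (1,3), (2,1), (2,2), (2,3), (4,1).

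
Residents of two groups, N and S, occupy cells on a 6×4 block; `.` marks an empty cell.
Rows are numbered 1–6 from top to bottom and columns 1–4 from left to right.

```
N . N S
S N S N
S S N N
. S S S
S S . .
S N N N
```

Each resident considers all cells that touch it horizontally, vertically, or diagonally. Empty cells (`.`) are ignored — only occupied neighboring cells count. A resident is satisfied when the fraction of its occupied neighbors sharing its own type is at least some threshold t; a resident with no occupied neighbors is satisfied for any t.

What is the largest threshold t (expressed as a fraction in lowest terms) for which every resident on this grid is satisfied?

1/4

Row 1: (1,1)N 1/2 · (1,3)N 2/4 · (1,4)S 1/3
Row 2: (2,1)S 2/4 · (2,2)N 3/7 · (2,3)S 2/7 · (2,4)N 3/5
Row 3: (3,1)S 3/4 · (3,2)S 5/7 · (3,3)N 3/8 · (3,4)N 2/5
Row 4: (4,2)S 5/6 · (4,3)S 4/6 · (4,4)S 1/3
Row 5: (5,1)S 3/4 · (5,2)S 4/6
Row 6: (6,1)S 2/3 · (6,2)N 1/4 · (6,3)N 2/3 · (6,4)N 1/1
The smallest same-type fraction is 1/4 at (6,2), which reduces to 1/4. Any threshold above that leaves this resident unsatisfied.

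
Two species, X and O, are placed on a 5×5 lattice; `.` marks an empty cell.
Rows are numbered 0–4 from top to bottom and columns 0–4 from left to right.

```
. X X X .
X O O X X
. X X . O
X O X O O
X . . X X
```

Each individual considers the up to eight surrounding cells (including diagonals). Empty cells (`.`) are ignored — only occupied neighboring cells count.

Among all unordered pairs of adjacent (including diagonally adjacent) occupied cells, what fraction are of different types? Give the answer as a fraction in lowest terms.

Scan each occupied cell's neighbors to the right and below (and the two forward diagonals) so each pair is counted once.
From row 0: 5 unlike of 11 pairs (running 5/11).
From row 1: 8 unlike of 12 pairs (running 13/23).
From row 2: 3 unlike of 9 pairs (running 16/32).
From row 3: 8 unlike of 11 pairs (running 24/43).
From row 4: 0 unlike of 1 pairs (running 24/44).
Total adjacent occupied pairs: 44; unlike-type pairs: 24.
24/44 reduces to 6/11.

6/11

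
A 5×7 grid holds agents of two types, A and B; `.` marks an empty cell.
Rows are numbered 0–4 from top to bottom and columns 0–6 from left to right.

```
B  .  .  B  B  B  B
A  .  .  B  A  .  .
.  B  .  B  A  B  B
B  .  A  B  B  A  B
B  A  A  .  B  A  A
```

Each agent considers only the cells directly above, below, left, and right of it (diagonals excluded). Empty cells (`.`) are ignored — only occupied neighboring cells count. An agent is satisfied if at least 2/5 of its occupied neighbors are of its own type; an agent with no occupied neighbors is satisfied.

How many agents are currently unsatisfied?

7

(0,0)B 0/1 ✗
(0,3)B 2/2 ✓
(0,4)B 2/3 ✓
(0,5)B 2/2 ✓
(0,6)B 1/1 ✓
(1,0)A 0/1 ✗
(1,3)B 2/3 ✓
(1,4)A 1/3 ✗
(2,1)B 0/0 ✓
(2,3)B 2/3 ✓
(2,4)A 1/4 ✗
(2,5)B 1/3 ✗
(2,6)B 2/2 ✓
(3,0)B 1/1 ✓
(3,2)A 1/2 ✓
(3,3)B 2/3 ✓
(3,4)B 2/4 ✓
(3,5)A 1/4 ✗
(3,6)B 1/3 ✗
(4,0)B 1/2 ✓
(4,1)A 1/2 ✓
(4,2)A 2/2 ✓
(4,4)B 1/2 ✓
(4,5)A 2/3 ✓
(4,6)A 1/2 ✓
Unsatisfied: (0,0), (1,0), (1,4), (2,4), (2,5), (3,5), (3,6) — 7 in total.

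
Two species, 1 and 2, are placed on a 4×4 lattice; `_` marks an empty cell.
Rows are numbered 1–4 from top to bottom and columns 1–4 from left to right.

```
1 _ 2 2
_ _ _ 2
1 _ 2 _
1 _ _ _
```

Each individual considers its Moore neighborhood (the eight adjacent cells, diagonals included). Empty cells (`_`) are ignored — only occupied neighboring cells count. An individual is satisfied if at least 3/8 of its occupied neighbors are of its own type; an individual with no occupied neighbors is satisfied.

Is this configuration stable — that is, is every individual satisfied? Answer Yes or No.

Yes

(1,1)1 0/0 satisfied
(1,3)2 2/2 satisfied
(1,4)2 2/2 satisfied
(2,4)2 3/3 satisfied
(3,1)1 1/1 satisfied
(3,3)2 1/1 satisfied
(4,1)1 1/1 satisfied
All meet the threshold, so the configuration is stable.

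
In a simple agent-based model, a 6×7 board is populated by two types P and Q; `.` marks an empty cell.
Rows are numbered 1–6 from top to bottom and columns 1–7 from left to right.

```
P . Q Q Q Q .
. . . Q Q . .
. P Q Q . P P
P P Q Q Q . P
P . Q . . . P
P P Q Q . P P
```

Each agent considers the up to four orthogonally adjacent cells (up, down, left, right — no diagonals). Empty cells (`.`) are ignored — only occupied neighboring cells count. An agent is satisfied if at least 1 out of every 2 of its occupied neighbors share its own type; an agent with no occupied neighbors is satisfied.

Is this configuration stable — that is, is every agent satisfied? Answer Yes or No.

(1,1)P 0/0 ✓
(1,3)Q 1/1 ✓
(1,4)Q 3/3 ✓
(1,5)Q 3/3 ✓
(1,6)Q 1/1 ✓
(2,4)Q 3/3 ✓
(2,5)Q 2/2 ✓
(3,2)P 1/2 ✓
(3,3)Q 2/3 ✓
(3,4)Q 3/3 ✓
(3,6)P 1/1 ✓
(3,7)P 2/2 ✓
(4,1)P 2/2 ✓
(4,2)P 2/3 ✓
(4,3)Q 3/4 ✓
(4,4)Q 3/3 ✓
(4,5)Q 1/1 ✓
(4,7)P 2/2 ✓
(5,1)P 2/2 ✓
(5,3)Q 2/2 ✓
(5,7)P 2/2 ✓
(6,1)P 2/2 ✓
(6,2)P 1/2 ✓
(6,3)Q 2/3 ✓
(6,4)Q 1/1 ✓
(6,6)P 1/1 ✓
(6,7)P 2/2 ✓
All meet the threshold, so the configuration is stable.

Yes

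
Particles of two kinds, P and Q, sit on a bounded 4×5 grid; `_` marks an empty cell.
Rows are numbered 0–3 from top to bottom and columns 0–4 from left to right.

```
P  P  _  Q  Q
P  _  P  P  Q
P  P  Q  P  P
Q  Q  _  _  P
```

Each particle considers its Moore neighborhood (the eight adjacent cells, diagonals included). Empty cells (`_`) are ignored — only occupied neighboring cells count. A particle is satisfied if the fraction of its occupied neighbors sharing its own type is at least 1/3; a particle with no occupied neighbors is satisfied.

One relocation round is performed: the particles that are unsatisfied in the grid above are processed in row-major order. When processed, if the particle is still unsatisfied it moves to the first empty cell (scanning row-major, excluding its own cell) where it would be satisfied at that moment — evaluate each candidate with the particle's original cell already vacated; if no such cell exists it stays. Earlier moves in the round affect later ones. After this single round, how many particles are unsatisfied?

Initially unsatisfied (in order): (2,2).
  (2,2) → (3,2).
Resulting grid:
P P _ Q Q
P _ P P Q
P P _ P P
Q Q Q _ P
All satisfied now.

0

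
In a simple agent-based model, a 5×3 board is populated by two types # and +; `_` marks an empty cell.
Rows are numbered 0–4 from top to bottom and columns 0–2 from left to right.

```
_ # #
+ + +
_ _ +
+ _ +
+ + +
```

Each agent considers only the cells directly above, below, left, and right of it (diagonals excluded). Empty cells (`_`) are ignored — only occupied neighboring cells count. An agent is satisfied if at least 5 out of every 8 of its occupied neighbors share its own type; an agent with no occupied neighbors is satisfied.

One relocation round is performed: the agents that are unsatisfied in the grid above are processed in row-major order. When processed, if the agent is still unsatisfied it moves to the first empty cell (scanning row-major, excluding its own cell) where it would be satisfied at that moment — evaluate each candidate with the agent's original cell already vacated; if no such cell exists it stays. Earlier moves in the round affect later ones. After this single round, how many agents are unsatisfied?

2

Initially unsatisfied (in order): (0,1), (0,2).
  (0,1): no empty cell satisfies it; stays.
  (0,2): no empty cell satisfies it; stays.
Resulting grid:
_ # #
+ + +
_ _ +
+ _ +
+ + +
Unsatisfied now: (0,1), (0,2).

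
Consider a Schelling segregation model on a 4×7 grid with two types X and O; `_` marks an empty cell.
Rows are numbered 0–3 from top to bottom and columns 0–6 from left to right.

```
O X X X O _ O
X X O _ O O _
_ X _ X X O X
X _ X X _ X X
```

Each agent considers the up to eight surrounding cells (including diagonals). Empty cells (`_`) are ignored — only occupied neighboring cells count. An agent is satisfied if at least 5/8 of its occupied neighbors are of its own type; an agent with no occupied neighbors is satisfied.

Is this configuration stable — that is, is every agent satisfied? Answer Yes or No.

Row 0: (0,0)O 0/3 ✗ · (0,1)X 3/5 ✗ · (0,2)X 3/4 ✓ · (0,3)X 1/4 ✗ · (0,4)O 2/3 ✓ · (0,6)O 1/1 ✓
Row 1: (1,0)X 3/4 ✓ · (1,1)X 4/6 ✓ · (1,2)O 0/6 ✗ · (1,4)O 3/6 ✗ · (1,5)O 4/6 ✓
Row 2: (2,1)X 4/5 ✓ · (2,3)X 3/5 ✗ · (2,4)X 3/6 ✗ · (2,5)O 2/6 ✗ · (2,6)X 2/4 ✗
Row 3: (3,0)X 1/1 ✓ · (3,2)X 3/3 ✓ · (3,3)X 3/3 ✓ · (3,5)X 3/4 ✓ · (3,6)X 2/3 ✓
For instance (0,0) has only 0/3 same-type neighbors, below 5/8.

No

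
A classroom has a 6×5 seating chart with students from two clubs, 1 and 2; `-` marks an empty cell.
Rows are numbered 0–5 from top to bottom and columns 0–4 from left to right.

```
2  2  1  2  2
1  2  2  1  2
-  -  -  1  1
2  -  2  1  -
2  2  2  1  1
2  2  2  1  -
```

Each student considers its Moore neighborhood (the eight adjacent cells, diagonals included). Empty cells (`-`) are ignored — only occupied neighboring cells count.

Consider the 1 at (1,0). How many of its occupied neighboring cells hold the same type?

0

Occupied neighbors of (1,0): (0,0)=2, (0,1)=2, (1,1)=2.
Same type (1): 0 of 3.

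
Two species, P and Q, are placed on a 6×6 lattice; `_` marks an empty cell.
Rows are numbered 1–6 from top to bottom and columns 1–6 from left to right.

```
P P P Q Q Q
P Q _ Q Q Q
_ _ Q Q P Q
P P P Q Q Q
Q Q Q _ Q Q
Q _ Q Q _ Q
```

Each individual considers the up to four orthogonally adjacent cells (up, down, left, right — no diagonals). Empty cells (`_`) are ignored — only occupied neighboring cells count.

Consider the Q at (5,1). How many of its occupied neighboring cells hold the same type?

2

Occupied neighbors of (5,1): (4,1)=P, (6,1)=Q, (5,2)=Q.
Same type (Q): 2 of 3.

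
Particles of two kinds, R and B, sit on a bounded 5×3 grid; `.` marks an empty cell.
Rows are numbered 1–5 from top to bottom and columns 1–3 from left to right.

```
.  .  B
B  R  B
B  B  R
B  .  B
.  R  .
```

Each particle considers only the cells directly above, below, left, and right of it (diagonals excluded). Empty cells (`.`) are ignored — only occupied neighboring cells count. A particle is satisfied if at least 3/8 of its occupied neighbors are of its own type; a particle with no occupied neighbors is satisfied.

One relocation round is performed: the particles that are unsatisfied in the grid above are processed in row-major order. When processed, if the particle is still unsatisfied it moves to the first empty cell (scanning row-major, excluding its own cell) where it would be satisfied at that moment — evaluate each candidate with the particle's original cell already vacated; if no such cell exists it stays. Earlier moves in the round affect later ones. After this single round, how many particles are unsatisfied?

0

Initially unsatisfied (in order): (2,2), (2,3), (3,2), (3,3), (4,3).
  (2,2) → (5,1).
  (2,3): now satisfied by earlier moves; stays.
  (3,2): now satisfied by earlier moves; stays.
  (3,3) → (5,3).
  (4,3) → (1,1).
Resulting grid:
B . B
B . B
B B .
B . .
R R R
All satisfied now.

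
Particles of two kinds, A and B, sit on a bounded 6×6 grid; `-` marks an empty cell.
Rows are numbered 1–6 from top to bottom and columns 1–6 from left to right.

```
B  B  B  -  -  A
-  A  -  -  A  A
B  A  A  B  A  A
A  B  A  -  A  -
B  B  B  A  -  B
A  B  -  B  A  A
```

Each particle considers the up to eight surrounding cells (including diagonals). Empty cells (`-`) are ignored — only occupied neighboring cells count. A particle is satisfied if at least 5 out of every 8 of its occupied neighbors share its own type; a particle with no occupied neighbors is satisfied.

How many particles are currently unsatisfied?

(1,1)B 1/2 not
(1,2)B 2/3 satisfied
(1,3)B 1/2 not
(1,6)A 2/2 satisfied
(2,2)A 2/6 not
(2,5)A 4/5 satisfied
(2,6)A 4/4 satisfied
(3,1)B 1/4 not
(3,2)A 4/6 satisfied
(3,3)A 3/5 not
(3,4)B 0/5 not
(3,5)A 4/5 satisfied
(3,6)A 4/4 satisfied
(4,1)A 1/5 not
(4,2)B 4/8 not
(4,3)A 3/7 not
(4,5)A 3/5 not
(5,1)B 3/5 not
(5,2)B 4/7 not
(5,3)B 4/6 satisfied
(5,4)A 3/5 not
(5,6)B 0/3 not
(6,1)A 0/3 not
(6,2)B 3/4 satisfied
(6,4)B 1/3 not
(6,5)A 2/4 not
(6,6)A 1/2 not
Unsatisfied: (1,1), (1,3), (2,2), (3,1), (3,3), (3,4), (4,1), (4,2), (4,3), (4,5), (5,1), (5,2), (5,4), (5,6), (6,1), (6,4), (6,5), (6,6) — 18 in total.

18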